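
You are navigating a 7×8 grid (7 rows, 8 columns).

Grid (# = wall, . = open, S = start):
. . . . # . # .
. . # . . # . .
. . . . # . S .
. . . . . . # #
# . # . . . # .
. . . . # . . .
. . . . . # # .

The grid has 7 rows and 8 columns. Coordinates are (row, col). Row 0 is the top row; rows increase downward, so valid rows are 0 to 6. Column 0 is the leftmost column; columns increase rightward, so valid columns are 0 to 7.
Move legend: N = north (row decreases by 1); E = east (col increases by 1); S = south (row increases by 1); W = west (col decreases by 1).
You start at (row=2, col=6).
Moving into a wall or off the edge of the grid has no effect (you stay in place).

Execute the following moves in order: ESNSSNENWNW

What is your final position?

Start: (row=2, col=6)
  E (east): (row=2, col=6) -> (row=2, col=7)
  S (south): blocked, stay at (row=2, col=7)
  N (north): (row=2, col=7) -> (row=1, col=7)
  S (south): (row=1, col=7) -> (row=2, col=7)
  S (south): blocked, stay at (row=2, col=7)
  N (north): (row=2, col=7) -> (row=1, col=7)
  E (east): blocked, stay at (row=1, col=7)
  N (north): (row=1, col=7) -> (row=0, col=7)
  W (west): blocked, stay at (row=0, col=7)
  N (north): blocked, stay at (row=0, col=7)
  W (west): blocked, stay at (row=0, col=7)
Final: (row=0, col=7)

Answer: Final position: (row=0, col=7)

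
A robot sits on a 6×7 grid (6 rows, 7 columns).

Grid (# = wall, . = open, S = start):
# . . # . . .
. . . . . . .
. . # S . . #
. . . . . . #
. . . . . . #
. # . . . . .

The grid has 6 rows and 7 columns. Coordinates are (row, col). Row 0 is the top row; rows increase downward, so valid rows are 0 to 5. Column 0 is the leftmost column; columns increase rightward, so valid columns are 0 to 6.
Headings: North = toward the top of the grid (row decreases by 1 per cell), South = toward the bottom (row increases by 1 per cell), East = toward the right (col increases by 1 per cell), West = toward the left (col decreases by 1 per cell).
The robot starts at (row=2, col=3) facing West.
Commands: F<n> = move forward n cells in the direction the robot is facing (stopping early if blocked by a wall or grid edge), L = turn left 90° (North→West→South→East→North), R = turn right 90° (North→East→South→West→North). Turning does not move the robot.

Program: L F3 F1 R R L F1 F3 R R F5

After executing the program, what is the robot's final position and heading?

Start: (row=2, col=3), facing West
  L: turn left, now facing South
  F3: move forward 3, now at (row=5, col=3)
  F1: move forward 0/1 (blocked), now at (row=5, col=3)
  R: turn right, now facing West
  R: turn right, now facing North
  L: turn left, now facing West
  F1: move forward 1, now at (row=5, col=2)
  F3: move forward 0/3 (blocked), now at (row=5, col=2)
  R: turn right, now facing North
  R: turn right, now facing East
  F5: move forward 4/5 (blocked), now at (row=5, col=6)
Final: (row=5, col=6), facing East

Answer: Final position: (row=5, col=6), facing East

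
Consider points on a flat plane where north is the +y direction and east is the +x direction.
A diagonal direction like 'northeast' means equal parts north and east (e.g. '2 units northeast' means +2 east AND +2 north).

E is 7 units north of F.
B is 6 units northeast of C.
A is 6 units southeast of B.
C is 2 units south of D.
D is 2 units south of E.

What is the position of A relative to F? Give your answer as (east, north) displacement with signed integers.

Answer: A is at (east=12, north=3) relative to F.

Derivation:
Place F at the origin (east=0, north=0).
  E is 7 units north of F: delta (east=+0, north=+7); E at (east=0, north=7).
  D is 2 units south of E: delta (east=+0, north=-2); D at (east=0, north=5).
  C is 2 units south of D: delta (east=+0, north=-2); C at (east=0, north=3).
  B is 6 units northeast of C: delta (east=+6, north=+6); B at (east=6, north=9).
  A is 6 units southeast of B: delta (east=+6, north=-6); A at (east=12, north=3).
Therefore A relative to F: (east=12, north=3).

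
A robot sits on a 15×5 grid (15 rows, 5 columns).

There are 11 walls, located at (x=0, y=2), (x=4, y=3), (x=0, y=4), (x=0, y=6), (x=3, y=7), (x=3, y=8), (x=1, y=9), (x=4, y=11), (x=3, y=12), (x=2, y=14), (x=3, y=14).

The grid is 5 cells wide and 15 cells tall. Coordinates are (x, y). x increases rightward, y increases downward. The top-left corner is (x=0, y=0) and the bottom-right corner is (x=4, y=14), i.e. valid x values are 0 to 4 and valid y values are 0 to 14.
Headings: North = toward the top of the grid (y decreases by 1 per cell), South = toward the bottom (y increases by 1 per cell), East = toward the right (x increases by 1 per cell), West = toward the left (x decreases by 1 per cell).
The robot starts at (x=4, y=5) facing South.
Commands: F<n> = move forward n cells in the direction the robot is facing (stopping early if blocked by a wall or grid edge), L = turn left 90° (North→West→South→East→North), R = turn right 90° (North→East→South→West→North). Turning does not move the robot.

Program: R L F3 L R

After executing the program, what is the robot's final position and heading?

Start: (x=4, y=5), facing South
  R: turn right, now facing West
  L: turn left, now facing South
  F3: move forward 3, now at (x=4, y=8)
  L: turn left, now facing East
  R: turn right, now facing South
Final: (x=4, y=8), facing South

Answer: Final position: (x=4, y=8), facing South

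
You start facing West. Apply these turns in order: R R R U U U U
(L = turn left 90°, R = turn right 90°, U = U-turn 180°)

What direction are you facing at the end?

Answer: Final heading: South

Derivation:
Start: West
  R (right (90° clockwise)) -> North
  R (right (90° clockwise)) -> East
  R (right (90° clockwise)) -> South
  U (U-turn (180°)) -> North
  U (U-turn (180°)) -> South
  U (U-turn (180°)) -> North
  U (U-turn (180°)) -> South
Final: South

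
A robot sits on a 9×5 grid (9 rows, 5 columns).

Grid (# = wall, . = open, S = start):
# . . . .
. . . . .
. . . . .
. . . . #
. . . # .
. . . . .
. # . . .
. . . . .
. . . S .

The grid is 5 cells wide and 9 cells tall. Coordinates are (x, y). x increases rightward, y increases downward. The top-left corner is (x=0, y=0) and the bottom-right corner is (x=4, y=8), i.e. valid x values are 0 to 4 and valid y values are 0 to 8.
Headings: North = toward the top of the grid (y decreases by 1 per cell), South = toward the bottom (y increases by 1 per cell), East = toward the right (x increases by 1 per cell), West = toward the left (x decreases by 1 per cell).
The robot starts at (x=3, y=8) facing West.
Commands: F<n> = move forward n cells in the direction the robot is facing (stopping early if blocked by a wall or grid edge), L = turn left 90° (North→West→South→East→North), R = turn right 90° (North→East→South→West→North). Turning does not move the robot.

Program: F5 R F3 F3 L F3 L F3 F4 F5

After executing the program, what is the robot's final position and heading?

Start: (x=3, y=8), facing West
  F5: move forward 3/5 (blocked), now at (x=0, y=8)
  R: turn right, now facing North
  F3: move forward 3, now at (x=0, y=5)
  F3: move forward 3, now at (x=0, y=2)
  L: turn left, now facing West
  F3: move forward 0/3 (blocked), now at (x=0, y=2)
  L: turn left, now facing South
  F3: move forward 3, now at (x=0, y=5)
  F4: move forward 3/4 (blocked), now at (x=0, y=8)
  F5: move forward 0/5 (blocked), now at (x=0, y=8)
Final: (x=0, y=8), facing South

Answer: Final position: (x=0, y=8), facing South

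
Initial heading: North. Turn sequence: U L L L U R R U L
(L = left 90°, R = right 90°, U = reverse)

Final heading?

Start: North
  U (U-turn (180°)) -> South
  L (left (90° counter-clockwise)) -> East
  L (left (90° counter-clockwise)) -> North
  L (left (90° counter-clockwise)) -> West
  U (U-turn (180°)) -> East
  R (right (90° clockwise)) -> South
  R (right (90° clockwise)) -> West
  U (U-turn (180°)) -> East
  L (left (90° counter-clockwise)) -> North
Final: North

Answer: Final heading: North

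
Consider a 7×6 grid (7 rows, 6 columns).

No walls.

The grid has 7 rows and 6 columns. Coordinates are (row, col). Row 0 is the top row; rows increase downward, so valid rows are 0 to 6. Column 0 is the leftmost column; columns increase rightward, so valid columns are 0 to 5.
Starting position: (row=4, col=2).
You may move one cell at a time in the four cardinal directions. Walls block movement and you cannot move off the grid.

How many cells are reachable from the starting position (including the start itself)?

BFS flood-fill from (row=4, col=2):
  Distance 0: (row=4, col=2)
  Distance 1: (row=3, col=2), (row=4, col=1), (row=4, col=3), (row=5, col=2)
  Distance 2: (row=2, col=2), (row=3, col=1), (row=3, col=3), (row=4, col=0), (row=4, col=4), (row=5, col=1), (row=5, col=3), (row=6, col=2)
  Distance 3: (row=1, col=2), (row=2, col=1), (row=2, col=3), (row=3, col=0), (row=3, col=4), (row=4, col=5), (row=5, col=0), (row=5, col=4), (row=6, col=1), (row=6, col=3)
  Distance 4: (row=0, col=2), (row=1, col=1), (row=1, col=3), (row=2, col=0), (row=2, col=4), (row=3, col=5), (row=5, col=5), (row=6, col=0), (row=6, col=4)
  Distance 5: (row=0, col=1), (row=0, col=3), (row=1, col=0), (row=1, col=4), (row=2, col=5), (row=6, col=5)
  Distance 6: (row=0, col=0), (row=0, col=4), (row=1, col=5)
  Distance 7: (row=0, col=5)
Total reachable: 42 (grid has 42 open cells total)

Answer: Reachable cells: 42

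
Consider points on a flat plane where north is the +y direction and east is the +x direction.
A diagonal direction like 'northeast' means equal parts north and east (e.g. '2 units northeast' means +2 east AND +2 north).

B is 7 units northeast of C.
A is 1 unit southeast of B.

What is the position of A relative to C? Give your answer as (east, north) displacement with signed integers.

Place C at the origin (east=0, north=0).
  B is 7 units northeast of C: delta (east=+7, north=+7); B at (east=7, north=7).
  A is 1 unit southeast of B: delta (east=+1, north=-1); A at (east=8, north=6).
Therefore A relative to C: (east=8, north=6).

Answer: A is at (east=8, north=6) relative to C.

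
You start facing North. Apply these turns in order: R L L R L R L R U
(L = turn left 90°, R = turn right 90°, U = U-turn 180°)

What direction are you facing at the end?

Start: North
  R (right (90° clockwise)) -> East
  L (left (90° counter-clockwise)) -> North
  L (left (90° counter-clockwise)) -> West
  R (right (90° clockwise)) -> North
  L (left (90° counter-clockwise)) -> West
  R (right (90° clockwise)) -> North
  L (left (90° counter-clockwise)) -> West
  R (right (90° clockwise)) -> North
  U (U-turn (180°)) -> South
Final: South

Answer: Final heading: South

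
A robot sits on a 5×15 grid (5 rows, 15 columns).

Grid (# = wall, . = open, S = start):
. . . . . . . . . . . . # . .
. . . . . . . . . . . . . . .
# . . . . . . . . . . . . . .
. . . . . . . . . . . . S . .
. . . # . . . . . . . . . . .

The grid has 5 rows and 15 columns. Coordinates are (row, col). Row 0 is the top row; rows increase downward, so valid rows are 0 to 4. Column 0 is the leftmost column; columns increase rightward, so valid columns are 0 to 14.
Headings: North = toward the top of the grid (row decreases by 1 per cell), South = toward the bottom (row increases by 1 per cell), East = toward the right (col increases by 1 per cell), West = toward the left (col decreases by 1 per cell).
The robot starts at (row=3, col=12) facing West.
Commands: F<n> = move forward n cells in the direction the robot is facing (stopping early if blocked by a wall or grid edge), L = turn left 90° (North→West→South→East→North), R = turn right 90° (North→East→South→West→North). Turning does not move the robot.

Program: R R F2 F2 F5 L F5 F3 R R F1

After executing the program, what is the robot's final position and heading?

Answer: Final position: (row=1, col=14), facing South

Derivation:
Start: (row=3, col=12), facing West
  R: turn right, now facing North
  R: turn right, now facing East
  F2: move forward 2, now at (row=3, col=14)
  F2: move forward 0/2 (blocked), now at (row=3, col=14)
  F5: move forward 0/5 (blocked), now at (row=3, col=14)
  L: turn left, now facing North
  F5: move forward 3/5 (blocked), now at (row=0, col=14)
  F3: move forward 0/3 (blocked), now at (row=0, col=14)
  R: turn right, now facing East
  R: turn right, now facing South
  F1: move forward 1, now at (row=1, col=14)
Final: (row=1, col=14), facing South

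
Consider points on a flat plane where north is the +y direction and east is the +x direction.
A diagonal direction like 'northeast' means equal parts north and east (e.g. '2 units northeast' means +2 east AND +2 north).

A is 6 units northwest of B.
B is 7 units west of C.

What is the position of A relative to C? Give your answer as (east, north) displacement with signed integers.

Answer: A is at (east=-13, north=6) relative to C.

Derivation:
Place C at the origin (east=0, north=0).
  B is 7 units west of C: delta (east=-7, north=+0); B at (east=-7, north=0).
  A is 6 units northwest of B: delta (east=-6, north=+6); A at (east=-13, north=6).
Therefore A relative to C: (east=-13, north=6).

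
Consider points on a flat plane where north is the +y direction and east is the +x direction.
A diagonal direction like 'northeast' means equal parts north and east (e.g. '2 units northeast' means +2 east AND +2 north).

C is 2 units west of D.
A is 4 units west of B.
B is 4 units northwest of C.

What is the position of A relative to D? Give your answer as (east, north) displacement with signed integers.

Answer: A is at (east=-10, north=4) relative to D.

Derivation:
Place D at the origin (east=0, north=0).
  C is 2 units west of D: delta (east=-2, north=+0); C at (east=-2, north=0).
  B is 4 units northwest of C: delta (east=-4, north=+4); B at (east=-6, north=4).
  A is 4 units west of B: delta (east=-4, north=+0); A at (east=-10, north=4).
Therefore A relative to D: (east=-10, north=4).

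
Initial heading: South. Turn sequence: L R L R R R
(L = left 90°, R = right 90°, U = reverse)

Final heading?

Start: South
  L (left (90° counter-clockwise)) -> East
  R (right (90° clockwise)) -> South
  L (left (90° counter-clockwise)) -> East
  R (right (90° clockwise)) -> South
  R (right (90° clockwise)) -> West
  R (right (90° clockwise)) -> North
Final: North

Answer: Final heading: North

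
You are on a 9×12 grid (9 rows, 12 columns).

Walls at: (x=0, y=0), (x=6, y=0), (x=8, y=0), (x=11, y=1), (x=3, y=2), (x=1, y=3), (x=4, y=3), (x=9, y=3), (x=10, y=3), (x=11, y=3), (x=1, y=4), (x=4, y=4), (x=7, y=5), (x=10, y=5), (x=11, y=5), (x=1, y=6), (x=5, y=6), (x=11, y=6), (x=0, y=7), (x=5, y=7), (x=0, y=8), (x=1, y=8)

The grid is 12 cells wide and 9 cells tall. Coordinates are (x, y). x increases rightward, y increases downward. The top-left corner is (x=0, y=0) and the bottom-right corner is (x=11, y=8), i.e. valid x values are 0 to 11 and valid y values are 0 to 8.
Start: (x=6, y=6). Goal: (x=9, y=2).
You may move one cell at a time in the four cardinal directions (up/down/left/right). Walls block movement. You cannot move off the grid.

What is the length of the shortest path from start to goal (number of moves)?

Answer: Shortest path length: 7

Derivation:
BFS from (x=6, y=6) until reaching (x=9, y=2):
  Distance 0: (x=6, y=6)
  Distance 1: (x=6, y=5), (x=7, y=6), (x=6, y=7)
  Distance 2: (x=6, y=4), (x=5, y=5), (x=8, y=6), (x=7, y=7), (x=6, y=8)
  Distance 3: (x=6, y=3), (x=5, y=4), (x=7, y=4), (x=4, y=5), (x=8, y=5), (x=9, y=6), (x=8, y=7), (x=5, y=8), (x=7, y=8)
  Distance 4: (x=6, y=2), (x=5, y=3), (x=7, y=3), (x=8, y=4), (x=3, y=5), (x=9, y=5), (x=4, y=6), (x=10, y=6), (x=9, y=7), (x=4, y=8), (x=8, y=8)
  Distance 5: (x=6, y=1), (x=5, y=2), (x=7, y=2), (x=8, y=3), (x=3, y=4), (x=9, y=4), (x=2, y=5), (x=3, y=6), (x=4, y=7), (x=10, y=7), (x=3, y=8), (x=9, y=8)
  Distance 6: (x=5, y=1), (x=7, y=1), (x=4, y=2), (x=8, y=2), (x=3, y=3), (x=2, y=4), (x=10, y=4), (x=1, y=5), (x=2, y=6), (x=3, y=7), (x=11, y=7), (x=2, y=8), (x=10, y=8)
  Distance 7: (x=5, y=0), (x=7, y=0), (x=4, y=1), (x=8, y=1), (x=9, y=2), (x=2, y=3), (x=11, y=4), (x=0, y=5), (x=2, y=7), (x=11, y=8)  <- goal reached here
One shortest path (7 moves): (x=6, y=6) -> (x=7, y=6) -> (x=8, y=6) -> (x=8, y=5) -> (x=8, y=4) -> (x=8, y=3) -> (x=8, y=2) -> (x=9, y=2)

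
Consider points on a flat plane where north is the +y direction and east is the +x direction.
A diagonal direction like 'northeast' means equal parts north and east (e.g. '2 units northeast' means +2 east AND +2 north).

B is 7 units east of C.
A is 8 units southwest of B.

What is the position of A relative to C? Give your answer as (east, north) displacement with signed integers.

Place C at the origin (east=0, north=0).
  B is 7 units east of C: delta (east=+7, north=+0); B at (east=7, north=0).
  A is 8 units southwest of B: delta (east=-8, north=-8); A at (east=-1, north=-8).
Therefore A relative to C: (east=-1, north=-8).

Answer: A is at (east=-1, north=-8) relative to C.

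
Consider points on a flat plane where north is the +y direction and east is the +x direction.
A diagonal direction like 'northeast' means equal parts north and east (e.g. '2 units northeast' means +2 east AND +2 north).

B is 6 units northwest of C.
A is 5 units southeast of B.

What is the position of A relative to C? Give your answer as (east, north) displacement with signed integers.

Place C at the origin (east=0, north=0).
  B is 6 units northwest of C: delta (east=-6, north=+6); B at (east=-6, north=6).
  A is 5 units southeast of B: delta (east=+5, north=-5); A at (east=-1, north=1).
Therefore A relative to C: (east=-1, north=1).

Answer: A is at (east=-1, north=1) relative to C.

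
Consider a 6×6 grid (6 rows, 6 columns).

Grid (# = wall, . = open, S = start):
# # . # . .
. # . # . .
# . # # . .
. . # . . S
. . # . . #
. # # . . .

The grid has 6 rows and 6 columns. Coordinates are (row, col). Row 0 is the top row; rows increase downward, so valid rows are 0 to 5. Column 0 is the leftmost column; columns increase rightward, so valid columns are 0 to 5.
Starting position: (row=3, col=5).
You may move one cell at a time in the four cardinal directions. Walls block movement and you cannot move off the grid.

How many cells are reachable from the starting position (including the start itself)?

Answer: Reachable cells: 14

Derivation:
BFS flood-fill from (row=3, col=5):
  Distance 0: (row=3, col=5)
  Distance 1: (row=2, col=5), (row=3, col=4)
  Distance 2: (row=1, col=5), (row=2, col=4), (row=3, col=3), (row=4, col=4)
  Distance 3: (row=0, col=5), (row=1, col=4), (row=4, col=3), (row=5, col=4)
  Distance 4: (row=0, col=4), (row=5, col=3), (row=5, col=5)
Total reachable: 14 (grid has 23 open cells total)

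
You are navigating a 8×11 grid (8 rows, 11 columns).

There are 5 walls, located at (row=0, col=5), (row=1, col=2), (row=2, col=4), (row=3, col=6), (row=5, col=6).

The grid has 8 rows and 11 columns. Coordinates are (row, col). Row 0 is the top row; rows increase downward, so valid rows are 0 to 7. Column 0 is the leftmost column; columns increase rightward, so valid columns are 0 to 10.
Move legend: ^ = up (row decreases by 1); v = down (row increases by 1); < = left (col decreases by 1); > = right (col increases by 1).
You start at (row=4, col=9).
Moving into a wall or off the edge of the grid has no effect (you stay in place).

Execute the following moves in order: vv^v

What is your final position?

Answer: Final position: (row=6, col=9)

Derivation:
Start: (row=4, col=9)
  v (down): (row=4, col=9) -> (row=5, col=9)
  v (down): (row=5, col=9) -> (row=6, col=9)
  ^ (up): (row=6, col=9) -> (row=5, col=9)
  v (down): (row=5, col=9) -> (row=6, col=9)
Final: (row=6, col=9)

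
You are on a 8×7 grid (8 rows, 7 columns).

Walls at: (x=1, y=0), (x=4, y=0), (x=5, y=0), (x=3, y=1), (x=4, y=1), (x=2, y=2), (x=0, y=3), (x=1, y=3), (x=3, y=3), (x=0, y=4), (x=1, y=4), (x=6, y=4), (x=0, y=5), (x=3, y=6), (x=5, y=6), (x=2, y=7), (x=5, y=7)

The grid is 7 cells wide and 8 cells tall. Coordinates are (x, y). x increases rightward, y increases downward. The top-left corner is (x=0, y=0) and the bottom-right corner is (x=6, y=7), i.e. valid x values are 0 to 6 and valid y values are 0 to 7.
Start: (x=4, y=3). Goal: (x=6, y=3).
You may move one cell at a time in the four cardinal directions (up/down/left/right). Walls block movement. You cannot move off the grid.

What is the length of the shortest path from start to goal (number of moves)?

Answer: Shortest path length: 2

Derivation:
BFS from (x=4, y=3) until reaching (x=6, y=3):
  Distance 0: (x=4, y=3)
  Distance 1: (x=4, y=2), (x=5, y=3), (x=4, y=4)
  Distance 2: (x=3, y=2), (x=5, y=2), (x=6, y=3), (x=3, y=4), (x=5, y=4), (x=4, y=5)  <- goal reached here
One shortest path (2 moves): (x=4, y=3) -> (x=5, y=3) -> (x=6, y=3)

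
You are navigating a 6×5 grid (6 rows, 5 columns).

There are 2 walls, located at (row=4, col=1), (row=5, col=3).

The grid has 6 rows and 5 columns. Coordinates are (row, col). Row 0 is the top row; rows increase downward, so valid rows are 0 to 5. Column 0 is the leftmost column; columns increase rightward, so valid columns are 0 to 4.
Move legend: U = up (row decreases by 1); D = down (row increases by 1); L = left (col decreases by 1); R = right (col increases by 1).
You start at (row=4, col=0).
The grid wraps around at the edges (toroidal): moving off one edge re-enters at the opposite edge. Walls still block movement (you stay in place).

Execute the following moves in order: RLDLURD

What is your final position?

Start: (row=4, col=0)
  R (right): blocked, stay at (row=4, col=0)
  L (left): (row=4, col=0) -> (row=4, col=4)
  D (down): (row=4, col=4) -> (row=5, col=4)
  L (left): blocked, stay at (row=5, col=4)
  U (up): (row=5, col=4) -> (row=4, col=4)
  R (right): (row=4, col=4) -> (row=4, col=0)
  D (down): (row=4, col=0) -> (row=5, col=0)
Final: (row=5, col=0)

Answer: Final position: (row=5, col=0)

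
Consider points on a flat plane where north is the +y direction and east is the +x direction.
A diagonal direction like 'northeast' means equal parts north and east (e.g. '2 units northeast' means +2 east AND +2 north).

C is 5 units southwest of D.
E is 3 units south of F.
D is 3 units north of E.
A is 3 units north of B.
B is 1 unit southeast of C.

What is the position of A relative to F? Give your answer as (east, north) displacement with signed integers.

Place F at the origin (east=0, north=0).
  E is 3 units south of F: delta (east=+0, north=-3); E at (east=0, north=-3).
  D is 3 units north of E: delta (east=+0, north=+3); D at (east=0, north=0).
  C is 5 units southwest of D: delta (east=-5, north=-5); C at (east=-5, north=-5).
  B is 1 unit southeast of C: delta (east=+1, north=-1); B at (east=-4, north=-6).
  A is 3 units north of B: delta (east=+0, north=+3); A at (east=-4, north=-3).
Therefore A relative to F: (east=-4, north=-3).

Answer: A is at (east=-4, north=-3) relative to F.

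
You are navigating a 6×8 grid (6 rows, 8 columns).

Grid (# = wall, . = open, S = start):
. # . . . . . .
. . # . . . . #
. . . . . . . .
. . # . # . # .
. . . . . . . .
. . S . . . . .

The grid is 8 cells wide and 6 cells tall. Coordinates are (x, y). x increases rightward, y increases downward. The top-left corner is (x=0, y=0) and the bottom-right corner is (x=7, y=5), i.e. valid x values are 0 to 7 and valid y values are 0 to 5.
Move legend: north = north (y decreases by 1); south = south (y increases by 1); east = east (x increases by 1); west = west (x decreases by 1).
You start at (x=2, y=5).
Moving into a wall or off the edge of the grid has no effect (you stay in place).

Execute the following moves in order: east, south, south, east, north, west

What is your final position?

Start: (x=2, y=5)
  east (east): (x=2, y=5) -> (x=3, y=5)
  south (south): blocked, stay at (x=3, y=5)
  south (south): blocked, stay at (x=3, y=5)
  east (east): (x=3, y=5) -> (x=4, y=5)
  north (north): (x=4, y=5) -> (x=4, y=4)
  west (west): (x=4, y=4) -> (x=3, y=4)
Final: (x=3, y=4)

Answer: Final position: (x=3, y=4)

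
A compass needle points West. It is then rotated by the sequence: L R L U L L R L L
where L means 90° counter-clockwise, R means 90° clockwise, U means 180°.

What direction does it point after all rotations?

Start: West
  L (left (90° counter-clockwise)) -> South
  R (right (90° clockwise)) -> West
  L (left (90° counter-clockwise)) -> South
  U (U-turn (180°)) -> North
  L (left (90° counter-clockwise)) -> West
  L (left (90° counter-clockwise)) -> South
  R (right (90° clockwise)) -> West
  L (left (90° counter-clockwise)) -> South
  L (left (90° counter-clockwise)) -> East
Final: East

Answer: Final heading: East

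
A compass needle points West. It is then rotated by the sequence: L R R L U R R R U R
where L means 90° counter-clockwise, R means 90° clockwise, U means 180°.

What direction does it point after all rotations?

Answer: Final heading: West

Derivation:
Start: West
  L (left (90° counter-clockwise)) -> South
  R (right (90° clockwise)) -> West
  R (right (90° clockwise)) -> North
  L (left (90° counter-clockwise)) -> West
  U (U-turn (180°)) -> East
  R (right (90° clockwise)) -> South
  R (right (90° clockwise)) -> West
  R (right (90° clockwise)) -> North
  U (U-turn (180°)) -> South
  R (right (90° clockwise)) -> West
Final: West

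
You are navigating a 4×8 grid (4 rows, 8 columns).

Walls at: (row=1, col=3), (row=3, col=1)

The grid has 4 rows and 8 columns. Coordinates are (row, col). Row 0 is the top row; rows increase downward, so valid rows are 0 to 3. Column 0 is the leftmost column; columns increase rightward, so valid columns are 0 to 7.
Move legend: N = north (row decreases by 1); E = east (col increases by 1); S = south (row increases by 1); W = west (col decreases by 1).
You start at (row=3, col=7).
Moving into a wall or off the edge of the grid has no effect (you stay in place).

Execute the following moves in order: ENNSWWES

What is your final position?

Answer: Final position: (row=3, col=6)

Derivation:
Start: (row=3, col=7)
  E (east): blocked, stay at (row=3, col=7)
  N (north): (row=3, col=7) -> (row=2, col=7)
  N (north): (row=2, col=7) -> (row=1, col=7)
  S (south): (row=1, col=7) -> (row=2, col=7)
  W (west): (row=2, col=7) -> (row=2, col=6)
  W (west): (row=2, col=6) -> (row=2, col=5)
  E (east): (row=2, col=5) -> (row=2, col=6)
  S (south): (row=2, col=6) -> (row=3, col=6)
Final: (row=3, col=6)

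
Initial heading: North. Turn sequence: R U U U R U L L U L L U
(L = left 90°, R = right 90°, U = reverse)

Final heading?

Answer: Final heading: South

Derivation:
Start: North
  R (right (90° clockwise)) -> East
  U (U-turn (180°)) -> West
  U (U-turn (180°)) -> East
  U (U-turn (180°)) -> West
  R (right (90° clockwise)) -> North
  U (U-turn (180°)) -> South
  L (left (90° counter-clockwise)) -> East
  L (left (90° counter-clockwise)) -> North
  U (U-turn (180°)) -> South
  L (left (90° counter-clockwise)) -> East
  L (left (90° counter-clockwise)) -> North
  U (U-turn (180°)) -> South
Final: South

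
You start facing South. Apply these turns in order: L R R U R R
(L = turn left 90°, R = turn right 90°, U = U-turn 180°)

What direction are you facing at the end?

Answer: Final heading: West

Derivation:
Start: South
  L (left (90° counter-clockwise)) -> East
  R (right (90° clockwise)) -> South
  R (right (90° clockwise)) -> West
  U (U-turn (180°)) -> East
  R (right (90° clockwise)) -> South
  R (right (90° clockwise)) -> West
Final: West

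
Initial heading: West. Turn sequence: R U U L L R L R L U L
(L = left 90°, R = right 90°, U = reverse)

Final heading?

Answer: Final heading: West

Derivation:
Start: West
  R (right (90° clockwise)) -> North
  U (U-turn (180°)) -> South
  U (U-turn (180°)) -> North
  L (left (90° counter-clockwise)) -> West
  L (left (90° counter-clockwise)) -> South
  R (right (90° clockwise)) -> West
  L (left (90° counter-clockwise)) -> South
  R (right (90° clockwise)) -> West
  L (left (90° counter-clockwise)) -> South
  U (U-turn (180°)) -> North
  L (left (90° counter-clockwise)) -> West
Final: West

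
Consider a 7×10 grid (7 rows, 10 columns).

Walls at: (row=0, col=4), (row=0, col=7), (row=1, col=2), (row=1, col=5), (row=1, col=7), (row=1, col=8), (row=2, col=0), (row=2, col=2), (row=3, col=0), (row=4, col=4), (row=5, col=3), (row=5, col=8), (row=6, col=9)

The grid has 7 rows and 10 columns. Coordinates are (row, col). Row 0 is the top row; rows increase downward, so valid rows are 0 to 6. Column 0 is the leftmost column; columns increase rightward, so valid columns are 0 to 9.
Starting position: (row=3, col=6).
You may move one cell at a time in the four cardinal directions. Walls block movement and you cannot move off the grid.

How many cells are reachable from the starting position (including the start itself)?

BFS flood-fill from (row=3, col=6):
  Distance 0: (row=3, col=6)
  Distance 1: (row=2, col=6), (row=3, col=5), (row=3, col=7), (row=4, col=6)
  Distance 2: (row=1, col=6), (row=2, col=5), (row=2, col=7), (row=3, col=4), (row=3, col=8), (row=4, col=5), (row=4, col=7), (row=5, col=6)
  Distance 3: (row=0, col=6), (row=2, col=4), (row=2, col=8), (row=3, col=3), (row=3, col=9), (row=4, col=8), (row=5, col=5), (row=5, col=7), (row=6, col=6)
  Distance 4: (row=0, col=5), (row=1, col=4), (row=2, col=3), (row=2, col=9), (row=3, col=2), (row=4, col=3), (row=4, col=9), (row=5, col=4), (row=6, col=5), (row=6, col=7)
  Distance 5: (row=1, col=3), (row=1, col=9), (row=3, col=1), (row=4, col=2), (row=5, col=9), (row=6, col=4), (row=6, col=8)
  Distance 6: (row=0, col=3), (row=0, col=9), (row=2, col=1), (row=4, col=1), (row=5, col=2), (row=6, col=3)
  Distance 7: (row=0, col=2), (row=0, col=8), (row=1, col=1), (row=4, col=0), (row=5, col=1), (row=6, col=2)
  Distance 8: (row=0, col=1), (row=1, col=0), (row=5, col=0), (row=6, col=1)
  Distance 9: (row=0, col=0), (row=6, col=0)
Total reachable: 57 (grid has 57 open cells total)

Answer: Reachable cells: 57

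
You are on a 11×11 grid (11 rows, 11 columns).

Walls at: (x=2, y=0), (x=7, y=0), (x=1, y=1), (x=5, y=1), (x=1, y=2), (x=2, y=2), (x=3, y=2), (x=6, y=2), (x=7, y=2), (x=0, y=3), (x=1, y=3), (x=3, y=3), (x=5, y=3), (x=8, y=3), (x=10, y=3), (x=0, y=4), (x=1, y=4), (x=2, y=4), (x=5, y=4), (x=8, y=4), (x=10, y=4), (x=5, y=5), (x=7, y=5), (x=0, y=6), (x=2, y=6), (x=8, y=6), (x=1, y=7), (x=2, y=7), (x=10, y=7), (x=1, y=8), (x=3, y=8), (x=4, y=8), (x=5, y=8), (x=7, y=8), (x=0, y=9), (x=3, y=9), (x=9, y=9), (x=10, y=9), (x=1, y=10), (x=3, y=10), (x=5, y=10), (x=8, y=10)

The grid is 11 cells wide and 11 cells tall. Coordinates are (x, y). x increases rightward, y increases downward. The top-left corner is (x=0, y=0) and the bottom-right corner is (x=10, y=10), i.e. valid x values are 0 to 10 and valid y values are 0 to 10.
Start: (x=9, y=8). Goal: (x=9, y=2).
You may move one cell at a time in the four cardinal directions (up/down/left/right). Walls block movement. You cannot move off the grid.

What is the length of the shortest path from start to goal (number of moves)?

BFS from (x=9, y=8) until reaching (x=9, y=2):
  Distance 0: (x=9, y=8)
  Distance 1: (x=9, y=7), (x=8, y=8), (x=10, y=8)
  Distance 2: (x=9, y=6), (x=8, y=7), (x=8, y=9)
  Distance 3: (x=9, y=5), (x=10, y=6), (x=7, y=7), (x=7, y=9)
  Distance 4: (x=9, y=4), (x=8, y=5), (x=10, y=5), (x=7, y=6), (x=6, y=7), (x=6, y=9), (x=7, y=10)
  Distance 5: (x=9, y=3), (x=6, y=6), (x=5, y=7), (x=6, y=8), (x=5, y=9), (x=6, y=10)
  Distance 6: (x=9, y=2), (x=6, y=5), (x=5, y=6), (x=4, y=7), (x=4, y=9)  <- goal reached here
One shortest path (6 moves): (x=9, y=8) -> (x=9, y=7) -> (x=9, y=6) -> (x=9, y=5) -> (x=9, y=4) -> (x=9, y=3) -> (x=9, y=2)

Answer: Shortest path length: 6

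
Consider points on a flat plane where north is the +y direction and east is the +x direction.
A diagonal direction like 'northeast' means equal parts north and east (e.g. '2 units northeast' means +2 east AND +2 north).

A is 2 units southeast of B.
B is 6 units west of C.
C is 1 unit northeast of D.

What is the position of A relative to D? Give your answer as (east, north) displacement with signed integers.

Answer: A is at (east=-3, north=-1) relative to D.

Derivation:
Place D at the origin (east=0, north=0).
  C is 1 unit northeast of D: delta (east=+1, north=+1); C at (east=1, north=1).
  B is 6 units west of C: delta (east=-6, north=+0); B at (east=-5, north=1).
  A is 2 units southeast of B: delta (east=+2, north=-2); A at (east=-3, north=-1).
Therefore A relative to D: (east=-3, north=-1).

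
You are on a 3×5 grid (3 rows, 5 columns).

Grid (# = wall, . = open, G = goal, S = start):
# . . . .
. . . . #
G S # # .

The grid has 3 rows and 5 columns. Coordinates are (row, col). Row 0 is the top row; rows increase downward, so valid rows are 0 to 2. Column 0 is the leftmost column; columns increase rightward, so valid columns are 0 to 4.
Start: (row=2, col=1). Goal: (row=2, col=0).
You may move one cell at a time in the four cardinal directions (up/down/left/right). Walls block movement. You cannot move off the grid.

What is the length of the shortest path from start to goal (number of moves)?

Answer: Shortest path length: 1

Derivation:
BFS from (row=2, col=1) until reaching (row=2, col=0):
  Distance 0: (row=2, col=1)
  Distance 1: (row=1, col=1), (row=2, col=0)  <- goal reached here
One shortest path (1 moves): (row=2, col=1) -> (row=2, col=0)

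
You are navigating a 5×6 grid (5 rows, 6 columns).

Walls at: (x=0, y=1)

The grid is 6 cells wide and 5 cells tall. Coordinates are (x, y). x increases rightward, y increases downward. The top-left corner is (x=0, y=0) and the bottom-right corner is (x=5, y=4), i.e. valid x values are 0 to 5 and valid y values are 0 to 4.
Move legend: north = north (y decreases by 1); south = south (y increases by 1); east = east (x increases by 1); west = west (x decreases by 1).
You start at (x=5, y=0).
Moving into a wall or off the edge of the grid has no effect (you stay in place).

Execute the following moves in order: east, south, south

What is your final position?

Answer: Final position: (x=5, y=2)

Derivation:
Start: (x=5, y=0)
  east (east): blocked, stay at (x=5, y=0)
  south (south): (x=5, y=0) -> (x=5, y=1)
  south (south): (x=5, y=1) -> (x=5, y=2)
Final: (x=5, y=2)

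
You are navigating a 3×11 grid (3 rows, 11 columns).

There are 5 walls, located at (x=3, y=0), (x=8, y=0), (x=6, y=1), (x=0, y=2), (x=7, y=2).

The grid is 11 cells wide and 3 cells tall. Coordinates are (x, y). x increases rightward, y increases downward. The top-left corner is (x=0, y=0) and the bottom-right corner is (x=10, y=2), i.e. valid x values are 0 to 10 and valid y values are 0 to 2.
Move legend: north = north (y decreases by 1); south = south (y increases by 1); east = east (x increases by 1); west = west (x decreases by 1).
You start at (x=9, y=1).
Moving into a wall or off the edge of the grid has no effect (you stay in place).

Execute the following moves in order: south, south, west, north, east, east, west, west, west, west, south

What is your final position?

Start: (x=9, y=1)
  south (south): (x=9, y=1) -> (x=9, y=2)
  south (south): blocked, stay at (x=9, y=2)
  west (west): (x=9, y=2) -> (x=8, y=2)
  north (north): (x=8, y=2) -> (x=8, y=1)
  east (east): (x=8, y=1) -> (x=9, y=1)
  east (east): (x=9, y=1) -> (x=10, y=1)
  west (west): (x=10, y=1) -> (x=9, y=1)
  west (west): (x=9, y=1) -> (x=8, y=1)
  west (west): (x=8, y=1) -> (x=7, y=1)
  west (west): blocked, stay at (x=7, y=1)
  south (south): blocked, stay at (x=7, y=1)
Final: (x=7, y=1)

Answer: Final position: (x=7, y=1)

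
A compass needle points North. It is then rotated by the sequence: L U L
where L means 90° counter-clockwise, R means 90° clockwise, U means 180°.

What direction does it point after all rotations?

Start: North
  L (left (90° counter-clockwise)) -> West
  U (U-turn (180°)) -> East
  L (left (90° counter-clockwise)) -> North
Final: North

Answer: Final heading: North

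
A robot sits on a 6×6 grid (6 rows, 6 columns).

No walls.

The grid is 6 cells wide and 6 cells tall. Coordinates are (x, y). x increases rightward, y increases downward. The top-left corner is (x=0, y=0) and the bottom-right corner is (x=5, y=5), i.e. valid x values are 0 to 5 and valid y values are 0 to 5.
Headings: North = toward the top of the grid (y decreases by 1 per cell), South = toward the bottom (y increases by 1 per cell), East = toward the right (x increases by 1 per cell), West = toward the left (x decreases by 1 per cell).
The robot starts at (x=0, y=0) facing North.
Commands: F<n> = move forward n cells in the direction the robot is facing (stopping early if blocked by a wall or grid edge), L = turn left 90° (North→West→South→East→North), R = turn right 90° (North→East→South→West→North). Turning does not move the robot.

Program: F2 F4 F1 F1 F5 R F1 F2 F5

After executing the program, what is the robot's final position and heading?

Start: (x=0, y=0), facing North
  F2: move forward 0/2 (blocked), now at (x=0, y=0)
  F4: move forward 0/4 (blocked), now at (x=0, y=0)
  F1: move forward 0/1 (blocked), now at (x=0, y=0)
  F1: move forward 0/1 (blocked), now at (x=0, y=0)
  F5: move forward 0/5 (blocked), now at (x=0, y=0)
  R: turn right, now facing East
  F1: move forward 1, now at (x=1, y=0)
  F2: move forward 2, now at (x=3, y=0)
  F5: move forward 2/5 (blocked), now at (x=5, y=0)
Final: (x=5, y=0), facing East

Answer: Final position: (x=5, y=0), facing East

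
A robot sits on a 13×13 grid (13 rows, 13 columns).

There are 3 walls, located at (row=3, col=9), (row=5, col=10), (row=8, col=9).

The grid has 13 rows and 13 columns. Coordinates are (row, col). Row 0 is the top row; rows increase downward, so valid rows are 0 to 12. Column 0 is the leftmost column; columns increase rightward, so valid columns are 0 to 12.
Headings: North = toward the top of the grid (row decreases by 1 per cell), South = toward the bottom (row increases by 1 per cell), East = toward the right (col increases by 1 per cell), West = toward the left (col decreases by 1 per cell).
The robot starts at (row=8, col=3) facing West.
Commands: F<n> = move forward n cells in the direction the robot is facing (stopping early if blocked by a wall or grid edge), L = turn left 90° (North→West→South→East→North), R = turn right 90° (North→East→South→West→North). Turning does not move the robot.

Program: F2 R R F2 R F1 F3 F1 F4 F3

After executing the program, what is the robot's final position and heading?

Start: (row=8, col=3), facing West
  F2: move forward 2, now at (row=8, col=1)
  R: turn right, now facing North
  R: turn right, now facing East
  F2: move forward 2, now at (row=8, col=3)
  R: turn right, now facing South
  F1: move forward 1, now at (row=9, col=3)
  F3: move forward 3, now at (row=12, col=3)
  F1: move forward 0/1 (blocked), now at (row=12, col=3)
  F4: move forward 0/4 (blocked), now at (row=12, col=3)
  F3: move forward 0/3 (blocked), now at (row=12, col=3)
Final: (row=12, col=3), facing South

Answer: Final position: (row=12, col=3), facing South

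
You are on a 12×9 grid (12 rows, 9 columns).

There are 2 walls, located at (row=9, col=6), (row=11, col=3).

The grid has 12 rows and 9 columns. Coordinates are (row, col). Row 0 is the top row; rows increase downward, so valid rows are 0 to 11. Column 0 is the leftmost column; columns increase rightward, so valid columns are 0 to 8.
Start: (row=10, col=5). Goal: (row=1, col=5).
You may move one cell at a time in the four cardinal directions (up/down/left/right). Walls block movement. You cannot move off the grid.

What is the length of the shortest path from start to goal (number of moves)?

BFS from (row=10, col=5) until reaching (row=1, col=5):
  Distance 0: (row=10, col=5)
  Distance 1: (row=9, col=5), (row=10, col=4), (row=10, col=6), (row=11, col=5)
  Distance 2: (row=8, col=5), (row=9, col=4), (row=10, col=3), (row=10, col=7), (row=11, col=4), (row=11, col=6)
  Distance 3: (row=7, col=5), (row=8, col=4), (row=8, col=6), (row=9, col=3), (row=9, col=7), (row=10, col=2), (row=10, col=8), (row=11, col=7)
  Distance 4: (row=6, col=5), (row=7, col=4), (row=7, col=6), (row=8, col=3), (row=8, col=7), (row=9, col=2), (row=9, col=8), (row=10, col=1), (row=11, col=2), (row=11, col=8)
  Distance 5: (row=5, col=5), (row=6, col=4), (row=6, col=6), (row=7, col=3), (row=7, col=7), (row=8, col=2), (row=8, col=8), (row=9, col=1), (row=10, col=0), (row=11, col=1)
  Distance 6: (row=4, col=5), (row=5, col=4), (row=5, col=6), (row=6, col=3), (row=6, col=7), (row=7, col=2), (row=7, col=8), (row=8, col=1), (row=9, col=0), (row=11, col=0)
  Distance 7: (row=3, col=5), (row=4, col=4), (row=4, col=6), (row=5, col=3), (row=5, col=7), (row=6, col=2), (row=6, col=8), (row=7, col=1), (row=8, col=0)
  Distance 8: (row=2, col=5), (row=3, col=4), (row=3, col=6), (row=4, col=3), (row=4, col=7), (row=5, col=2), (row=5, col=8), (row=6, col=1), (row=7, col=0)
  Distance 9: (row=1, col=5), (row=2, col=4), (row=2, col=6), (row=3, col=3), (row=3, col=7), (row=4, col=2), (row=4, col=8), (row=5, col=1), (row=6, col=0)  <- goal reached here
One shortest path (9 moves): (row=10, col=5) -> (row=9, col=5) -> (row=8, col=5) -> (row=7, col=5) -> (row=6, col=5) -> (row=5, col=5) -> (row=4, col=5) -> (row=3, col=5) -> (row=2, col=5) -> (row=1, col=5)

Answer: Shortest path length: 9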